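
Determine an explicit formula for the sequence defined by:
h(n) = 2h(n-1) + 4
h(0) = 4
First-order linear non-homogeneous.
Homogeneous solution: h_h(n) = A·(2)^n.
Try constant particular solution h_p = K: K = 2K + 4 ⇒ K = -4.
General: h(n) = A·(2)^n - 4.
Apply h(0) = 4: A - 4 = 4 ⇒ A = 8.
So h(n) = 8 \cdot 2^{n} - 4.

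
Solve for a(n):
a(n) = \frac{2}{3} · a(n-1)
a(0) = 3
Pure geometric recurrence with ratio \frac{2}{3}.
By induction a(n) = a(0) · (\frac{2}{3})^n = 3 \left(\frac{2}{3}\right)^{n}.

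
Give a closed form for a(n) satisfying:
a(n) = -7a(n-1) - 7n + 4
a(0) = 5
First-order linear with linear forcing.
Homogeneous solution: a_h(n) = A·(-7)^n.
Try particular a_p(n) = pn + q. Substituting:
  pn + q = -7(p(n-1) + q) - 7n + 4.
Matching the n-coefficient: p = -7p - 7 ⇒ p = - \frac{7}{8}.
Matching constants: q = 7p - 7q + 4 ⇒ q = - \frac{17}{64}.
General: a(n) = A·(-7)^n - \frac{7 n}{8} - \frac{17}{64}.
Apply a(0) = 5: A - \frac{17}{64} = 5 ⇒ A = \frac{337}{64}.
So a(n) = \frac{337 \left(-7\right)^{n}}{64} - \frac{7 n}{8} - \frac{17}{64}.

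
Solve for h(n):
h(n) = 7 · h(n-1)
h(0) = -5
Pure geometric recurrence with ratio 7.
By induction h(n) = h(0) · (7)^n = - 5 \cdot 7^{n}.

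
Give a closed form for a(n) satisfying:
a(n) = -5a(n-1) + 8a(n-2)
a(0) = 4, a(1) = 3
Characteristic equation: x² + 5x - 8 = 0.
Discriminant Δ = (-5)² + 4·(8) = 57.
Roots r₁,₂ = (-5 ± √57)/2, so r₁ = - \frac{5}{2} + \frac{\sqrt{57}}{2}, r₂ = - \frac{\sqrt{57}}{2} - \frac{5}{2}.
General solution: a(n) = A·r₁^n + B·r₂^n.
From the initial conditions, A + B = 4 and r₁A + r₂B = 3.
Since r₁ - r₂ = √57: A = (3 - (4)r₂)/√57 = \frac{13 \sqrt{57}}{57} + 2, and B = 4 - A = 2 - \frac{13 \sqrt{57}}{57}.
So a(n) = \left(\frac{13 \sqrt{57}}{57} + 2\right)\left(- \frac{5}{2} + \frac{\sqrt{57}}{2}\right)^n + \left(2 - \frac{13 \sqrt{57}}{57}\right)\left(- \frac{\sqrt{57}}{2} - \frac{5}{2}\right)^n.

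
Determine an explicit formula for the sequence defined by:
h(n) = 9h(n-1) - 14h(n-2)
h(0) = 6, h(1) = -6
Characteristic equation: x² - 9x + 14 = 0, which factors as (x - (7))(x - (2)) = 0.
Roots r₁ = 7, r₂ = 2 (distinct).
General solution: h(n) = A·(7)^n + B·(2)^n.
From h(0) = 6: A + B = 6.
From h(1) = -6: 7A + 2B = -6.
Solving: A = - \frac{18}{5}, B = \frac{48}{5}.
So h(n) = \frac{48 \cdot 2^{n}}{5} - \frac{18 \cdot 7^{n}}{5}.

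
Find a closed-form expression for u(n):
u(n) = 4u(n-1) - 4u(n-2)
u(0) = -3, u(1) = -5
Characteristic equation: x² - 4x + 4 = 0, which is (x - (2))².
Repeated root r = 2.
General solution: u(n) = (A + Bn)·(2)^n.
From u(0) = -3: A = -3.
From u(1) = -5: (A + B)·(2) = -5 ⇒ B = \frac{1}{2}.
So u(n) = \left(\frac{n}{2} - 3\right) \cdot (2)^n.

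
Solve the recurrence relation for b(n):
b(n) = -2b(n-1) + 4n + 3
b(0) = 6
First-order linear with linear forcing.
Homogeneous solution: b_h(n) = A·(-2)^n.
Try particular b_p(n) = pn + q. Substituting:
  pn + q = -2(p(n-1) + q) + 4n + 3.
Matching the n-coefficient: p = -2p + 4 ⇒ p = \frac{4}{3}.
Matching constants: q = 2p - 2q + 3 ⇒ q = \frac{17}{9}.
General: b(n) = A·(-2)^n + \frac{4 n}{3} + \frac{17}{9}.
Apply b(0) = 6: A + \frac{17}{9} = 6 ⇒ A = \frac{37}{9}.
So b(n) = \frac{37 \left(-2\right)^{n}}{9} + \frac{4 n}{3} + \frac{17}{9}.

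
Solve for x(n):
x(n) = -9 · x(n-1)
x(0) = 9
Pure geometric recurrence with ratio -9.
By induction x(n) = x(0) · (-9)^n = 9 \left(-9\right)^{n}.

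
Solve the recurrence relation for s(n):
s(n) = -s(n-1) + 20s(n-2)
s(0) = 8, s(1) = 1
Characteristic equation: x² + x - 20 = 0, which factors as (x - (-5))(x - (4)) = 0.
Roots r₁ = -5, r₂ = 4 (distinct).
General solution: s(n) = A·(-5)^n + B·(4)^n.
From s(0) = 8: A + B = 8.
From s(1) = 1: -5A + 4B = 1.
Solving: A = \frac{31}{9}, B = \frac{41}{9}.
So s(n) = \frac{31 \left(-5\right)^{n}}{9} + \frac{41 \cdot 4^{n}}{9}.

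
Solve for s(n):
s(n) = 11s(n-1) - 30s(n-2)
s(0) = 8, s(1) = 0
Characteristic equation: x² - 11x + 30 = 0, which factors as (x - (6))(x - (5)) = 0.
Roots r₁ = 6, r₂ = 5 (distinct).
General solution: s(n) = A·(6)^n + B·(5)^n.
From s(0) = 8: A + B = 8.
From s(1) = 0: 6A + 5B = 0.
Solving: A = -40, B = 48.
So s(n) = 48 \cdot 5^{n} - 40 \cdot 6^{n}.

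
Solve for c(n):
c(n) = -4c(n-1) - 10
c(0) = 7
First-order linear non-homogeneous.
Homogeneous solution: c_h(n) = A·(-4)^n.
Try constant particular solution c_p = K: K = -4K - 10 ⇒ K = -2.
General: c(n) = A·(-4)^n - 2.
Apply c(0) = 7: A - 2 = 7 ⇒ A = 9.
So c(n) = 9 \left(-4\right)^{n} - 2.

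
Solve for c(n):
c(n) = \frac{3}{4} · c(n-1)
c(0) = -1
Pure geometric recurrence with ratio \frac{3}{4}.
By induction c(n) = c(0) · (\frac{3}{4})^n = - \left(\frac{3}{4}\right)^{n}.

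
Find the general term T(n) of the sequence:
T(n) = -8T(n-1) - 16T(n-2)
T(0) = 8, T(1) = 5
Characteristic equation: x² + 8x + 16 = 0, which is (x - (-4))².
Repeated root r = -4.
General solution: T(n) = (A + Bn)·(-4)^n.
From T(0) = 8: A = 8.
From T(1) = 5: (A + B)·(-4) = 5 ⇒ B = - \frac{37}{4}.
So T(n) = \left(8 - \frac{37 n}{4}\right) \cdot (-4)^n.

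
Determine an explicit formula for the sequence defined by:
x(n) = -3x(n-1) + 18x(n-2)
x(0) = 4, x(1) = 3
Characteristic equation: x² + 3x - 18 = 0, which factors as (x - (-6))(x - (3)) = 0.
Roots r₁ = -6, r₂ = 3 (distinct).
General solution: x(n) = A·(-6)^n + B·(3)^n.
From x(0) = 4: A + B = 4.
From x(1) = 3: -6A + 3B = 3.
Solving: A = 1, B = 3.
So x(n) = \left(-6\right)^{n} + 3 \cdot 3^{n}.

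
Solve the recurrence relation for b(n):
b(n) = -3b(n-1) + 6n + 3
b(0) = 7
First-order linear with linear forcing.
Homogeneous solution: b_h(n) = A·(-3)^n.
Try particular b_p(n) = pn + q. Substituting:
  pn + q = -3(p(n-1) + q) + 6n + 3.
Matching the n-coefficient: p = -3p + 6 ⇒ p = \frac{3}{2}.
Matching constants: q = 3p - 3q + 3 ⇒ q = \frac{15}{8}.
General: b(n) = A·(-3)^n + \frac{3 n}{2} + \frac{15}{8}.
Apply b(0) = 7: A + \frac{15}{8} = 7 ⇒ A = \frac{41}{8}.
So b(n) = \frac{41 \left(-3\right)^{n}}{8} + \frac{3 n}{2} + \frac{15}{8}.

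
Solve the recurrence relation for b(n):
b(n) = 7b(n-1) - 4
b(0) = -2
First-order linear non-homogeneous.
Homogeneous solution: b_h(n) = A·(7)^n.
Try constant particular solution b_p = K: K = 7K - 4 ⇒ K = \frac{2}{3}.
General: b(n) = A·(7)^n + \frac{2}{3}.
Apply b(0) = -2: A + \frac{2}{3} = -2 ⇒ A = - \frac{8}{3}.
So b(n) = \frac{2}{3} - \frac{8 \cdot 7^{n}}{3}.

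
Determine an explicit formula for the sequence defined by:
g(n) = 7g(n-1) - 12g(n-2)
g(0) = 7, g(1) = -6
Characteristic equation: x² - 7x + 12 = 0, which factors as (x - (4))(x - (3)) = 0.
Roots r₁ = 4, r₂ = 3 (distinct).
General solution: g(n) = A·(4)^n + B·(3)^n.
From g(0) = 7: A + B = 7.
From g(1) = -6: 4A + 3B = -6.
Solving: A = -27, B = 34.
So g(n) = 34 \cdot 3^{n} - 27 \cdot 4^{n}.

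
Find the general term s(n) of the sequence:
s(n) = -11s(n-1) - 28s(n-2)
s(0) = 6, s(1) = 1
Characteristic equation: x² + 11x + 28 = 0, which factors as (x - (-7))(x - (-4)) = 0.
Roots r₁ = -7, r₂ = -4 (distinct).
General solution: s(n) = A·(-7)^n + B·(-4)^n.
From s(0) = 6: A + B = 6.
From s(1) = 1: -7A - 4B = 1.
Solving: A = - \frac{25}{3}, B = \frac{43}{3}.
So s(n) = \frac{43 \left(-4\right)^{n}}{3} - \frac{25 \left(-7\right)^{n}}{3}.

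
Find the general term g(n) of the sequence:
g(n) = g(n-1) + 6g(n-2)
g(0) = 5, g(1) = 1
Characteristic equation: x² - x - 6 = 0, which factors as (x - (3))(x - (-2)) = 0.
Roots r₁ = 3, r₂ = -2 (distinct).
General solution: g(n) = A·(3)^n + B·(-2)^n.
From g(0) = 5: A + B = 5.
From g(1) = 1: 3A - 2B = 1.
Solving: A = \frac{11}{5}, B = \frac{14}{5}.
So g(n) = \frac{14 \left(-2\right)^{n}}{5} + \frac{11 \cdot 3^{n}}{5}.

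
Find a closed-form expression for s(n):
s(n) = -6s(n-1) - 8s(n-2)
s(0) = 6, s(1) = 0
Characteristic equation: x² + 6x + 8 = 0, which factors as (x - (-4))(x - (-2)) = 0.
Roots r₁ = -4, r₂ = -2 (distinct).
General solution: s(n) = A·(-4)^n + B·(-2)^n.
From s(0) = 6: A + B = 6.
From s(1) = 0: -4A - 2B = 0.
Solving: A = -6, B = 12.
So s(n) = 12 \left(-2\right)^{n} - 6 \left(-4\right)^{n}.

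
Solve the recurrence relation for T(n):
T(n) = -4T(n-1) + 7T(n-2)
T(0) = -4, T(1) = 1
Characteristic equation: x² + 4x - 7 = 0.
Discriminant Δ = (-4)² + 4·(7) = 44.
Roots r₁,₂ = (-4 ± √44)/2, so r₁ = -2 + \sqrt{11}, r₂ = - \sqrt{11} - 2.
General solution: T(n) = A·r₁^n + B·r₂^n.
From the initial conditions, A + B = -4 and r₁A + r₂B = 1.
Since r₁ - r₂ = √44: A = (1 - (-4)r₂)/√44 = -2 - \frac{7 \sqrt{11}}{22}, and B = -4 - A = -2 + \frac{7 \sqrt{11}}{22}.
So T(n) = \left(-2 - \frac{7 \sqrt{11}}{22}\right)\left(-2 + \sqrt{11}\right)^n + \left(-2 + \frac{7 \sqrt{11}}{22}\right)\left(- \sqrt{11} - 2\right)^n.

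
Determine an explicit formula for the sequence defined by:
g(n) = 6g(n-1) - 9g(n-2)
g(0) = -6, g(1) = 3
Characteristic equation: x² - 6x + 9 = 0, which is (x - (3))².
Repeated root r = 3.
General solution: g(n) = (A + Bn)·(3)^n.
From g(0) = -6: A = -6.
From g(1) = 3: (A + B)·(3) = 3 ⇒ B = 7.
So g(n) = \left(7 n - 6\right) \cdot (3)^n.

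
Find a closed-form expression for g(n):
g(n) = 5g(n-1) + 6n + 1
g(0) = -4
First-order linear with linear forcing.
Homogeneous solution: g_h(n) = A·(5)^n.
Try particular g_p(n) = pn + q. Substituting:
  pn + q = 5(p(n-1) + q) + 6n + 1.
Matching the n-coefficient: p = 5p + 6 ⇒ p = - \frac{3}{2}.
Matching constants: q = -5p + 5q + 1 ⇒ q = - \frac{17}{8}.
General: g(n) = A·(5)^n - \frac{3 n}{2} - \frac{17}{8}.
Apply g(0) = -4: A - \frac{17}{8} = -4 ⇒ A = - \frac{15}{8}.
So g(n) = - \frac{15 \cdot 5^{n}}{8} - \frac{3 n}{2} - \frac{17}{8}.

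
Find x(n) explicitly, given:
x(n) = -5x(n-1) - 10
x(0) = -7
First-order linear non-homogeneous.
Homogeneous solution: x_h(n) = A·(-5)^n.
Try constant particular solution x_p = K: K = -5K - 10 ⇒ K = - \frac{5}{3}.
General: x(n) = A·(-5)^n - \frac{5}{3}.
Apply x(0) = -7: A - \frac{5}{3} = -7 ⇒ A = - \frac{16}{3}.
So x(n) = - \frac{16 \left(-5\right)^{n}}{3} - \frac{5}{3}.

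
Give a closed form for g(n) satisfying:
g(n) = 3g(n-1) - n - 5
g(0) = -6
First-order linear with linear forcing.
Homogeneous solution: g_h(n) = A·(3)^n.
Try particular g_p(n) = pn + q. Substituting:
  pn + q = 3(p(n-1) + q) - n - 5.
Matching the n-coefficient: p = 3p - 1 ⇒ p = \frac{1}{2}.
Matching constants: q = -3p + 3q - 5 ⇒ q = \frac{13}{4}.
General: g(n) = A·(3)^n + \frac{n}{2} + \frac{13}{4}.
Apply g(0) = -6: A + \frac{13}{4} = -6 ⇒ A = - \frac{37}{4}.
So g(n) = - \frac{37 \cdot 3^{n}}{4} + \frac{n}{2} + \frac{13}{4}.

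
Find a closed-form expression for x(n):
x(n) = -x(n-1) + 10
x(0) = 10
First-order linear non-homogeneous.
Homogeneous solution: x_h(n) = A·(-1)^n.
Try constant particular solution x_p = K: K = -K + 10 ⇒ K = 5.
General: x(n) = A·(-1)^n + 5.
Apply x(0) = 10: A + 5 = 10 ⇒ A = 5.
So x(n) = 5 \left(-1\right)^{n} + 5.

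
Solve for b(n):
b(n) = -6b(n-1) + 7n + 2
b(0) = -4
First-order linear with linear forcing.
Homogeneous solution: b_h(n) = A·(-6)^n.
Try particular b_p(n) = pn + q. Substituting:
  pn + q = -6(p(n-1) + q) + 7n + 2.
Matching the n-coefficient: p = -6p + 7 ⇒ p = 1.
Matching constants: q = 6p - 6q + 2 ⇒ q = \frac{8}{7}.
General: b(n) = A·(-6)^n + n + \frac{8}{7}.
Apply b(0) = -4: A + \frac{8}{7} = -4 ⇒ A = - \frac{36}{7}.
So b(n) = - \frac{36 \left(-6\right)^{n}}{7} + n + \frac{8}{7}.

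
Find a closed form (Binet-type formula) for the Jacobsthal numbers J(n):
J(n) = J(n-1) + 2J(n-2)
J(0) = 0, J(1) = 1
This is the Jacobsthal sequence.
Characteristic equation: x² - x - 2 = 0; roots r₁ = 2, r₂ = -1.
General: J(n) = A·r₁^n + B·r₂^n. Solving with J(0)=0, J(1)=1 gives A = \frac{1}{3}, B = - \frac{1}{3}.
So J(n) = - \frac{\left(-1\right)^{n}}{3} + \frac{2^{n}}{3}.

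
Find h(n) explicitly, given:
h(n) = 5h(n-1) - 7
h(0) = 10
First-order linear non-homogeneous.
Homogeneous solution: h_h(n) = A·(5)^n.
Try constant particular solution h_p = K: K = 5K - 7 ⇒ K = \frac{7}{4}.
General: h(n) = A·(5)^n + \frac{7}{4}.
Apply h(0) = 10: A + \frac{7}{4} = 10 ⇒ A = \frac{33}{4}.
So h(n) = \frac{33 \cdot 5^{n}}{4} + \frac{7}{4}.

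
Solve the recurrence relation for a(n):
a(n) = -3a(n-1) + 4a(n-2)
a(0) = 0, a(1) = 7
Characteristic equation: x² + 3x - 4 = 0, which factors as (x - (-4))(x - (1)) = 0.
Roots r₁ = -4, r₂ = 1 (distinct).
General solution: a(n) = A·(-4)^n + B·(1)^n.
From a(0) = 0: A + B = 0.
From a(1) = 7: -4A + B = 7.
Solving: A = - \frac{7}{5}, B = \frac{7}{5}.
So a(n) = \frac{7}{5} - \frac{7 \left(-4\right)^{n}}{5}.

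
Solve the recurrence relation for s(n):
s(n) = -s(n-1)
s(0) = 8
This is a homogeneous first-order recurrence with ratio -1.
By induction s(n) = s(0) · (-1)^n = 8 \left(-1\right)^{n}.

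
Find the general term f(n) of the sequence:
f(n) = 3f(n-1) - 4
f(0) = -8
First-order linear non-homogeneous.
Homogeneous solution: f_h(n) = A·(3)^n.
Try constant particular solution f_p = K: K = 3K - 4 ⇒ K = 2.
General: f(n) = A·(3)^n + 2.
Apply f(0) = -8: A + 2 = -8 ⇒ A = -10.
So f(n) = 2 - 10 \cdot 3^{n}.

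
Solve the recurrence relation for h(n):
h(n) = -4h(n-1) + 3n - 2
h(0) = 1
First-order linear with linear forcing.
Homogeneous solution: h_h(n) = A·(-4)^n.
Try particular h_p(n) = pn + q. Substituting:
  pn + q = -4(p(n-1) + q) + 3n - 2.
Matching the n-coefficient: p = -4p + 3 ⇒ p = \frac{3}{5}.
Matching constants: q = 4p - 4q - 2 ⇒ q = \frac{2}{25}.
General: h(n) = A·(-4)^n + \frac{3 n}{5} + \frac{2}{25}.
Apply h(0) = 1: A + \frac{2}{25} = 1 ⇒ A = \frac{23}{25}.
So h(n) = \frac{23 \left(-4\right)^{n}}{25} + \frac{3 n}{5} + \frac{2}{25}.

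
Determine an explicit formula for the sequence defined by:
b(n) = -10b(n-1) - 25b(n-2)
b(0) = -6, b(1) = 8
Characteristic equation: x² + 10x + 25 = 0, which is (x - (-5))².
Repeated root r = -5.
General solution: b(n) = (A + Bn)·(-5)^n.
From b(0) = -6: A = -6.
From b(1) = 8: (A + B)·(-5) = 8 ⇒ B = \frac{22}{5}.
So b(n) = \left(\frac{22 n}{5} - 6\right) \cdot (-5)^n.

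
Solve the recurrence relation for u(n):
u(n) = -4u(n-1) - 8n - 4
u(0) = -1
First-order linear with linear forcing.
Homogeneous solution: u_h(n) = A·(-4)^n.
Try particular u_p(n) = pn + q. Substituting:
  pn + q = -4(p(n-1) + q) - 8n - 4.
Matching the n-coefficient: p = -4p - 8 ⇒ p = - \frac{8}{5}.
Matching constants: q = 4p - 4q - 4 ⇒ q = - \frac{52}{25}.
General: u(n) = A·(-4)^n - \frac{8 n}{5} - \frac{52}{25}.
Apply u(0) = -1: A - \frac{52}{25} = -1 ⇒ A = \frac{27}{25}.
So u(n) = \frac{27 \left(-4\right)^{n}}{25} - \frac{8 n}{5} - \frac{52}{25}.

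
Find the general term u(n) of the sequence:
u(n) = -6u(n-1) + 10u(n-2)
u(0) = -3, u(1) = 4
Characteristic equation: x² + 6x - 10 = 0.
Discriminant Δ = (-6)² + 4·(10) = 76.
Roots r₁,₂ = (-6 ± √76)/2, so r₁ = -3 + \sqrt{19}, r₂ = - \sqrt{19} - 3.
General solution: u(n) = A·r₁^n + B·r₂^n.
From the initial conditions, A + B = -3 and r₁A + r₂B = 4.
Since r₁ - r₂ = √76: A = (4 - (-3)r₂)/√76 = - \frac{3}{2} - \frac{5 \sqrt{19}}{38}, and B = -3 - A = - \frac{3}{2} + \frac{5 \sqrt{19}}{38}.
So u(n) = \left(- \frac{3}{2} - \frac{5 \sqrt{19}}{38}\right)\left(-3 + \sqrt{19}\right)^n + \left(- \frac{3}{2} + \frac{5 \sqrt{19}}{38}\right)\left(- \sqrt{19} - 3\right)^n.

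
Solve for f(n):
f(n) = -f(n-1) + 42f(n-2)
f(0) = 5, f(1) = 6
Characteristic equation: x² + x - 42 = 0, which factors as (x - (-7))(x - (6)) = 0.
Roots r₁ = -7, r₂ = 6 (distinct).
General solution: f(n) = A·(-7)^n + B·(6)^n.
From f(0) = 5: A + B = 5.
From f(1) = 6: -7A + 6B = 6.
Solving: A = \frac{24}{13}, B = \frac{41}{13}.
So f(n) = \frac{24 \left(-7\right)^{n}}{13} + \frac{41 \cdot 6^{n}}{13}.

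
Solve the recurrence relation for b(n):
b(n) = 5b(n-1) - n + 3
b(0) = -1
First-order linear with linear forcing.
Homogeneous solution: b_h(n) = A·(5)^n.
Try particular b_p(n) = pn + q. Substituting:
  pn + q = 5(p(n-1) + q) - n + 3.
Matching the n-coefficient: p = 5p - 1 ⇒ p = \frac{1}{4}.
Matching constants: q = -5p + 5q + 3 ⇒ q = - \frac{7}{16}.
General: b(n) = A·(5)^n + \frac{n}{4} - \frac{7}{16}.
Apply b(0) = -1: A - \frac{7}{16} = -1 ⇒ A = - \frac{9}{16}.
So b(n) = - \frac{9 \cdot 5^{n}}{16} + \frac{n}{4} - \frac{7}{16}.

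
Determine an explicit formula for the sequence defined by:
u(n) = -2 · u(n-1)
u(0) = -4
Pure geometric recurrence with ratio -2.
By induction u(n) = u(0) · (-2)^n = - 4 \left(-2\right)^{n}.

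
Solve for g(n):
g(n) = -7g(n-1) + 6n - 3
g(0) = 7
First-order linear with linear forcing.
Homogeneous solution: g_h(n) = A·(-7)^n.
Try particular g_p(n) = pn + q. Substituting:
  pn + q = -7(p(n-1) + q) + 6n - 3.
Matching the n-coefficient: p = -7p + 6 ⇒ p = \frac{3}{4}.
Matching constants: q = 7p - 7q - 3 ⇒ q = \frac{9}{32}.
General: g(n) = A·(-7)^n + \frac{3 n}{4} + \frac{9}{32}.
Apply g(0) = 7: A + \frac{9}{32} = 7 ⇒ A = \frac{215}{32}.
So g(n) = \frac{215 \left(-7\right)^{n}}{32} + \frac{3 n}{4} + \frac{9}{32}.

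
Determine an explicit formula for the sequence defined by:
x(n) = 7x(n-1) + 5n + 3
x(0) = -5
First-order linear with linear forcing.
Homogeneous solution: x_h(n) = A·(7)^n.
Try particular x_p(n) = pn + q. Substituting:
  pn + q = 7(p(n-1) + q) + 5n + 3.
Matching the n-coefficient: p = 7p + 5 ⇒ p = - \frac{5}{6}.
Matching constants: q = -7p + 7q + 3 ⇒ q = - \frac{53}{36}.
General: x(n) = A·(7)^n - \frac{5 n}{6} - \frac{53}{36}.
Apply x(0) = -5: A - \frac{53}{36} = -5 ⇒ A = - \frac{127}{36}.
So x(n) = - \frac{127 \cdot 7^{n}}{36} - \frac{5 n}{6} - \frac{53}{36}.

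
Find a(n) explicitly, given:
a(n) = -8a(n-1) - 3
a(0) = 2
First-order linear non-homogeneous.
Homogeneous solution: a_h(n) = A·(-8)^n.
Try constant particular solution a_p = K: K = -8K - 3 ⇒ K = - \frac{1}{3}.
General: a(n) = A·(-8)^n - \frac{1}{3}.
Apply a(0) = 2: A - \frac{1}{3} = 2 ⇒ A = \frac{7}{3}.
So a(n) = \frac{7 \left(-8\right)^{n}}{3} - \frac{1}{3}.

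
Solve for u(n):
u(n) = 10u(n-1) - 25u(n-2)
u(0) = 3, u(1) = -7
Characteristic equation: x² - 10x + 25 = 0, which is (x - (5))².
Repeated root r = 5.
General solution: u(n) = (A + Bn)·(5)^n.
From u(0) = 3: A = 3.
From u(1) = -7: (A + B)·(5) = -7 ⇒ B = - \frac{22}{5}.
So u(n) = \left(3 - \frac{22 n}{5}\right) \cdot (5)^n.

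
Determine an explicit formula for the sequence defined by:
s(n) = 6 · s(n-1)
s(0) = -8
Pure geometric recurrence with ratio 6.
By induction s(n) = s(0) · (6)^n = - 8 \cdot 6^{n}.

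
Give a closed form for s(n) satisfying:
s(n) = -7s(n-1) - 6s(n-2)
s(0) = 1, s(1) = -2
Characteristic equation: x² + 7x + 6 = 0, which factors as (x - (-6))(x - (-1)) = 0.
Roots r₁ = -6, r₂ = -1 (distinct).
General solution: s(n) = A·(-6)^n + B·(-1)^n.
From s(0) = 1: A + B = 1.
From s(1) = -2: -6A - B = -2.
Solving: A = \frac{1}{5}, B = \frac{4}{5}.
So s(n) = \frac{4 \left(-1\right)^{n}}{5} + \frac{\left(-6\right)^{n}}{5}.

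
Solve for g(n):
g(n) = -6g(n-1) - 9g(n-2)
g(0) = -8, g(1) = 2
Characteristic equation: x² + 6x + 9 = 0, which is (x - (-3))².
Repeated root r = -3.
General solution: g(n) = (A + Bn)·(-3)^n.
From g(0) = -8: A = -8.
From g(1) = 2: (A + B)·(-3) = 2 ⇒ B = \frac{22}{3}.
So g(n) = \left(\frac{22 n}{3} - 8\right) \cdot (-3)^n.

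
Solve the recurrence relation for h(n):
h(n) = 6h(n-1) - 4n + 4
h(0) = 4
First-order linear with linear forcing.
Homogeneous solution: h_h(n) = A·(6)^n.
Try particular h_p(n) = pn + q. Substituting:
  pn + q = 6(p(n-1) + q) - 4n + 4.
Matching the n-coefficient: p = 6p - 4 ⇒ p = \frac{4}{5}.
Matching constants: q = -6p + 6q + 4 ⇒ q = \frac{4}{25}.
General: h(n) = A·(6)^n + \frac{4 n}{5} + \frac{4}{25}.
Apply h(0) = 4: A + \frac{4}{25} = 4 ⇒ A = \frac{96}{25}.
So h(n) = \frac{96 \cdot 6^{n}}{25} + \frac{4 n}{5} + \frac{4}{25}.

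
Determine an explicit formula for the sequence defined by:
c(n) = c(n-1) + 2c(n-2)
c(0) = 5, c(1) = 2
Characteristic equation: x² - x - 2 = 0, which factors as (x - (2))(x - (-1)) = 0.
Roots r₁ = 2, r₂ = -1 (distinct).
General solution: c(n) = A·(2)^n + B·(-1)^n.
From c(0) = 5: A + B = 5.
From c(1) = 2: 2A - B = 2.
Solving: A = \frac{7}{3}, B = \frac{8}{3}.
So c(n) = \frac{8 \left(-1\right)^{n}}{3} + \frac{7 \cdot 2^{n}}{3}.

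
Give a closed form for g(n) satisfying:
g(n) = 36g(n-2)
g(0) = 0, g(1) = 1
Characteristic equation: x² - 36 = 0, which factors as (x - (-6))(x - (6)) = 0.
Roots r₁ = -6, r₂ = 6 (distinct).
General solution: g(n) = A·(-6)^n + B·(6)^n.
From g(0) = 0: A + B = 0.
From g(1) = 1: -6A + 6B = 1.
Solving: A = - \frac{1}{12}, B = \frac{1}{12}.
So g(n) = - \frac{\left(-6\right)^{n}}{12} + \frac{6^{n}}{12}.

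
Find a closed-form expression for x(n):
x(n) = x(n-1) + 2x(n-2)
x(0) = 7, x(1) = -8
Characteristic equation: x² - x - 2 = 0, which factors as (x - (2))(x - (-1)) = 0.
Roots r₁ = 2, r₂ = -1 (distinct).
General solution: x(n) = A·(2)^n + B·(-1)^n.
From x(0) = 7: A + B = 7.
From x(1) = -8: 2A - B = -8.
Solving: A = - \frac{1}{3}, B = \frac{22}{3}.
So x(n) = \frac{22 \left(-1\right)^{n}}{3} - \frac{2^{n}}{3}.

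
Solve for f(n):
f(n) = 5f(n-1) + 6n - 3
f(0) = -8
First-order linear with linear forcing.
Homogeneous solution: f_h(n) = A·(5)^n.
Try particular f_p(n) = pn + q. Substituting:
  pn + q = 5(p(n-1) + q) + 6n - 3.
Matching the n-coefficient: p = 5p + 6 ⇒ p = - \frac{3}{2}.
Matching constants: q = -5p + 5q - 3 ⇒ q = - \frac{9}{8}.
General: f(n) = A·(5)^n - \frac{3 n}{2} - \frac{9}{8}.
Apply f(0) = -8: A - \frac{9}{8} = -8 ⇒ A = - \frac{55}{8}.
So f(n) = - \frac{55 \cdot 5^{n}}{8} - \frac{3 n}{2} - \frac{9}{8}.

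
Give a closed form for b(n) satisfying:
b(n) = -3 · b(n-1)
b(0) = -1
Pure geometric recurrence with ratio -3.
By induction b(n) = b(0) · (-3)^n = - \left(-3\right)^{n}.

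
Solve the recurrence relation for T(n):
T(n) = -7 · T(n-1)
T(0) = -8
Pure geometric recurrence with ratio -7.
By induction T(n) = T(0) · (-7)^n = - 8 \left(-7\right)^{n}.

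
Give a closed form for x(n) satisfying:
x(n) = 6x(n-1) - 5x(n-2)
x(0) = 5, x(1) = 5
Characteristic equation: x² - 6x + 5 = 0, which factors as (x - (1))(x - (5)) = 0.
Roots r₁ = 1, r₂ = 5 (distinct).
General solution: x(n) = A·(1)^n + B·(5)^n.
From x(0) = 5: A + B = 5.
From x(1) = 5: A + 5B = 5.
Solving: A = 5, B = 0.
So x(n) = 5.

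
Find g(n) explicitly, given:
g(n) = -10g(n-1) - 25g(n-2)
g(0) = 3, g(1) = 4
Characteristic equation: x² + 10x + 25 = 0, which is (x - (-5))².
Repeated root r = -5.
General solution: g(n) = (A + Bn)·(-5)^n.
From g(0) = 3: A = 3.
From g(1) = 4: (A + B)·(-5) = 4 ⇒ B = - \frac{19}{5}.
So g(n) = \left(3 - \frac{19 n}{5}\right) \cdot (-5)^n.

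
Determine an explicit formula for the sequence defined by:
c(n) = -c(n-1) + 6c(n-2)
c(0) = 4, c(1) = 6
Characteristic equation: x² + x - 6 = 0, which factors as (x - (-3))(x - (2)) = 0.
Roots r₁ = -3, r₂ = 2 (distinct).
General solution: c(n) = A·(-3)^n + B·(2)^n.
From c(0) = 4: A + B = 4.
From c(1) = 6: -3A + 2B = 6.
Solving: A = \frac{2}{5}, B = \frac{18}{5}.
So c(n) = \frac{2 \left(-3\right)^{n}}{5} + \frac{18 \cdot 2^{n}}{5}.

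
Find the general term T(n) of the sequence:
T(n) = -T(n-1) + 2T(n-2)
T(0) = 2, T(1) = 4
Characteristic equation: x² + x - 2 = 0, which factors as (x - (1))(x - (-2)) = 0.
Roots r₁ = 1, r₂ = -2 (distinct).
General solution: T(n) = A·(1)^n + B·(-2)^n.
From T(0) = 2: A + B = 2.
From T(1) = 4: A - 2B = 4.
Solving: A = \frac{8}{3}, B = - \frac{2}{3}.
So T(n) = \frac{8}{3} - \frac{2 \left(-2\right)^{n}}{3}.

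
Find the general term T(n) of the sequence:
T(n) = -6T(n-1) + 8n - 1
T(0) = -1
First-order linear with linear forcing.
Homogeneous solution: T_h(n) = A·(-6)^n.
Try particular T_p(n) = pn + q. Substituting:
  pn + q = -6(p(n-1) + q) + 8n - 1.
Matching the n-coefficient: p = -6p + 8 ⇒ p = \frac{8}{7}.
Matching constants: q = 6p - 6q - 1 ⇒ q = \frac{41}{49}.
General: T(n) = A·(-6)^n + \frac{8 n}{7} + \frac{41}{49}.
Apply T(0) = -1: A + \frac{41}{49} = -1 ⇒ A = - \frac{90}{49}.
So T(n) = - \frac{90 \left(-6\right)^{n}}{49} + \frac{8 n}{7} + \frac{41}{49}.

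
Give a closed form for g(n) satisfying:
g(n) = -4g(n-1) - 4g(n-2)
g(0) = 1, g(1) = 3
Characteristic equation: x² + 4x + 4 = 0, which is (x - (-2))².
Repeated root r = -2.
General solution: g(n) = (A + Bn)·(-2)^n.
From g(0) = 1: A = 1.
From g(1) = 3: (A + B)·(-2) = 3 ⇒ B = - \frac{5}{2}.
So g(n) = \left(1 - \frac{5 n}{2}\right) \cdot (-2)^n.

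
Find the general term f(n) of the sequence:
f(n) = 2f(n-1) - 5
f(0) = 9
First-order linear non-homogeneous.
Homogeneous solution: f_h(n) = A·(2)^n.
Try constant particular solution f_p = K: K = 2K - 5 ⇒ K = 5.
General: f(n) = A·(2)^n + 5.
Apply f(0) = 9: A + 5 = 9 ⇒ A = 4.
So f(n) = 4 \cdot 2^{n} + 5.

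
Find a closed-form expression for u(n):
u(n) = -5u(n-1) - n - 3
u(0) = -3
First-order linear with linear forcing.
Homogeneous solution: u_h(n) = A·(-5)^n.
Try particular u_p(n) = pn + q. Substituting:
  pn + q = -5(p(n-1) + q) - n - 3.
Matching the n-coefficient: p = -5p - 1 ⇒ p = - \frac{1}{6}.
Matching constants: q = 5p - 5q - 3 ⇒ q = - \frac{23}{36}.
General: u(n) = A·(-5)^n - \frac{n}{6} - \frac{23}{36}.
Apply u(0) = -3: A - \frac{23}{36} = -3 ⇒ A = - \frac{85}{36}.
So u(n) = - \frac{85 \left(-5\right)^{n}}{36} - \frac{n}{6} - \frac{23}{36}.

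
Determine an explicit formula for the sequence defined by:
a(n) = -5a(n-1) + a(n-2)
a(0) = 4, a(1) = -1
Characteristic equation: x² + 5x - 1 = 0.
Discriminant Δ = (-5)² + 4·(1) = 29.
Roots r₁,₂ = (-5 ± √29)/2, so r₁ = - \frac{5}{2} + \frac{\sqrt{29}}{2}, r₂ = - \frac{\sqrt{29}}{2} - \frac{5}{2}.
General solution: a(n) = A·r₁^n + B·r₂^n.
From the initial conditions, A + B = 4 and r₁A + r₂B = -1.
Since r₁ - r₂ = √29: A = (-1 - (4)r₂)/√29 = \frac{9 \sqrt{29}}{29} + 2, and B = 4 - A = 2 - \frac{9 \sqrt{29}}{29}.
So a(n) = \left(\frac{9 \sqrt{29}}{29} + 2\right)\left(- \frac{5}{2} + \frac{\sqrt{29}}{2}\right)^n + \left(2 - \frac{9 \sqrt{29}}{29}\right)\left(- \frac{\sqrt{29}}{2} - \frac{5}{2}\right)^n.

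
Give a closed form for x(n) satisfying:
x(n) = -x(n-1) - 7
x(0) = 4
First-order linear non-homogeneous.
Homogeneous solution: x_h(n) = A·(-1)^n.
Try constant particular solution x_p = K: K = -K - 7 ⇒ K = - \frac{7}{2}.
General: x(n) = A·(-1)^n - \frac{7}{2}.
Apply x(0) = 4: A - \frac{7}{2} = 4 ⇒ A = \frac{15}{2}.
So x(n) = \frac{15 \left(-1\right)^{n}}{2} - \frac{7}{2}.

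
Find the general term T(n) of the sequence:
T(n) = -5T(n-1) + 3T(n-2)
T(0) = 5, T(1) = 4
Characteristic equation: x² + 5x - 3 = 0.
Discriminant Δ = (-5)² + 4·(3) = 37.
Roots r₁,₂ = (-5 ± √37)/2, so r₁ = - \frac{5}{2} + \frac{\sqrt{37}}{2}, r₂ = - \frac{\sqrt{37}}{2} - \frac{5}{2}.
General solution: T(n) = A·r₁^n + B·r₂^n.
From the initial conditions, A + B = 5 and r₁A + r₂B = 4.
Since r₁ - r₂ = √37: A = (4 - (5)r₂)/√37 = \frac{5}{2} + \frac{33 \sqrt{37}}{74}, and B = 5 - A = \frac{5}{2} - \frac{33 \sqrt{37}}{74}.
So T(n) = \left(\frac{5}{2} + \frac{33 \sqrt{37}}{74}\right)\left(- \frac{5}{2} + \frac{\sqrt{37}}{2}\right)^n + \left(\frac{5}{2} - \frac{33 \sqrt{37}}{74}\right)\left(- \frac{\sqrt{37}}{2} - \frac{5}{2}\right)^n.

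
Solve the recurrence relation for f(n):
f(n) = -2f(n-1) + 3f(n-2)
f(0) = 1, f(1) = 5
Characteristic equation: x² + 2x - 3 = 0, which factors as (x - (-3))(x - (1)) = 0.
Roots r₁ = -3, r₂ = 1 (distinct).
General solution: f(n) = A·(-3)^n + B·(1)^n.
From f(0) = 1: A + B = 1.
From f(1) = 5: -3A + B = 5.
Solving: A = -1, B = 2.
So f(n) = 2 - \left(-3\right)^{n}.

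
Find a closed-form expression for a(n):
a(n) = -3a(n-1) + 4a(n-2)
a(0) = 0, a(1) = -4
Characteristic equation: x² + 3x - 4 = 0, which factors as (x - (-4))(x - (1)) = 0.
Roots r₁ = -4, r₂ = 1 (distinct).
General solution: a(n) = A·(-4)^n + B·(1)^n.
From a(0) = 0: A + B = 0.
From a(1) = -4: -4A + B = -4.
Solving: A = \frac{4}{5}, B = - \frac{4}{5}.
So a(n) = \frac{4 \left(-4\right)^{n}}{5} - \frac{4}{5}.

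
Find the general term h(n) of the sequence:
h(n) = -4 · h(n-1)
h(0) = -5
Pure geometric recurrence with ratio -4.
By induction h(n) = h(0) · (-4)^n = - 5 \left(-4\right)^{n}.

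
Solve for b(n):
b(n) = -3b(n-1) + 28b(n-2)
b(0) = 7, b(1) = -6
Characteristic equation: x² + 3x - 28 = 0, which factors as (x - (4))(x - (-7)) = 0.
Roots r₁ = 4, r₂ = -7 (distinct).
General solution: b(n) = A·(4)^n + B·(-7)^n.
From b(0) = 7: A + B = 7.
From b(1) = -6: 4A - 7B = -6.
Solving: A = \frac{43}{11}, B = \frac{34}{11}.
So b(n) = \frac{34 \left(-7\right)^{n}}{11} + \frac{43 \cdot 4^{n}}{11}.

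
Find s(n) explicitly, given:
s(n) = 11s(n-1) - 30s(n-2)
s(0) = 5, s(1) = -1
Characteristic equation: x² - 11x + 30 = 0, which factors as (x - (5))(x - (6)) = 0.
Roots r₁ = 5, r₂ = 6 (distinct).
General solution: s(n) = A·(5)^n + B·(6)^n.
From s(0) = 5: A + B = 5.
From s(1) = -1: 5A + 6B = -1.
Solving: A = 31, B = -26.
So s(n) = 31 \cdot 5^{n} - 26 \cdot 6^{n}.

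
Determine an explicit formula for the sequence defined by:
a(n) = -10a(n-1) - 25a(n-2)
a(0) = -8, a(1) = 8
Characteristic equation: x² + 10x + 25 = 0, which is (x - (-5))².
Repeated root r = -5.
General solution: a(n) = (A + Bn)·(-5)^n.
From a(0) = -8: A = -8.
From a(1) = 8: (A + B)·(-5) = 8 ⇒ B = \frac{32}{5}.
So a(n) = \left(\frac{32 n}{5} - 8\right) \cdot (-5)^n.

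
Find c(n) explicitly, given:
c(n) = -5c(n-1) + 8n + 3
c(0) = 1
First-order linear with linear forcing.
Homogeneous solution: c_h(n) = A·(-5)^n.
Try particular c_p(n) = pn + q. Substituting:
  pn + q = -5(p(n-1) + q) + 8n + 3.
Matching the n-coefficient: p = -5p + 8 ⇒ p = \frac{4}{3}.
Matching constants: q = 5p - 5q + 3 ⇒ q = \frac{29}{18}.
General: c(n) = A·(-5)^n + \frac{4 n}{3} + \frac{29}{18}.
Apply c(0) = 1: A + \frac{29}{18} = 1 ⇒ A = - \frac{11}{18}.
So c(n) = - \frac{11 \left(-5\right)^{n}}{18} + \frac{4 n}{3} + \frac{29}{18}.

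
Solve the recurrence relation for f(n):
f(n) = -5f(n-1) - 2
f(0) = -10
First-order linear non-homogeneous.
Homogeneous solution: f_h(n) = A·(-5)^n.
Try constant particular solution f_p = K: K = -5K - 2 ⇒ K = - \frac{1}{3}.
General: f(n) = A·(-5)^n - \frac{1}{3}.
Apply f(0) = -10: A - \frac{1}{3} = -10 ⇒ A = - \frac{29}{3}.
So f(n) = - \frac{29 \left(-5\right)^{n}}{3} - \frac{1}{3}.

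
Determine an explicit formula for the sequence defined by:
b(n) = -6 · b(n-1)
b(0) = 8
Pure geometric recurrence with ratio -6.
By induction b(n) = b(0) · (-6)^n = 8 \left(-6\right)^{n}.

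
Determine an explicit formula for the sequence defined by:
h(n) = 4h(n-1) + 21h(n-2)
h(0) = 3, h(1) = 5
Characteristic equation: x² - 4x - 21 = 0, which factors as (x - (7))(x - (-3)) = 0.
Roots r₁ = 7, r₂ = -3 (distinct).
General solution: h(n) = A·(7)^n + B·(-3)^n.
From h(0) = 3: A + B = 3.
From h(1) = 5: 7A - 3B = 5.
Solving: A = \frac{7}{5}, B = \frac{8}{5}.
So h(n) = \frac{8 \left(-3\right)^{n}}{5} + \frac{7 \cdot 7^{n}}{5}.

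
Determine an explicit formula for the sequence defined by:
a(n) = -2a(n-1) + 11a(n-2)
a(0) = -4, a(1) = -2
Characteristic equation: x² + 2x - 11 = 0.
Discriminant Δ = (-2)² + 4·(11) = 48.
Roots r₁,₂ = (-2 ± √48)/2, so r₁ = -1 + 2 \sqrt{3}, r₂ = - 2 \sqrt{3} - 1.
General solution: a(n) = A·r₁^n + B·r₂^n.
From the initial conditions, A + B = -4 and r₁A + r₂B = -2.
Since r₁ - r₂ = √48: A = (-2 - (-4)r₂)/√48 = -2 - \frac{\sqrt{3}}{2}, and B = -4 - A = -2 + \frac{\sqrt{3}}{2}.
So a(n) = \left(-2 - \frac{\sqrt{3}}{2}\right)\left(-1 + 2 \sqrt{3}\right)^n + \left(-2 + \frac{\sqrt{3}}{2}\right)\left(- 2 \sqrt{3} - 1\right)^n.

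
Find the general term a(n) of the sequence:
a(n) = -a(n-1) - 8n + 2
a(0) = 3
First-order linear with linear forcing.
Homogeneous solution: a_h(n) = A·(-1)^n.
Try particular a_p(n) = pn + q. Substituting:
  pn + q = -(p(n-1) + q) - 8n + 2.
Matching the n-coefficient: p = -p - 8 ⇒ p = -4.
Matching constants: q = p - q + 2 ⇒ q = -1.
General: a(n) = A·(-1)^n - 4 n - 1.
Apply a(0) = 3: A - 1 = 3 ⇒ A = 4.
So a(n) = 4 \left(-1\right)^{n} - 4 n - 1.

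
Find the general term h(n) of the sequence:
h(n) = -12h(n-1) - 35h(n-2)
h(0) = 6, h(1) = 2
Characteristic equation: x² + 12x + 35 = 0, which factors as (x - (-7))(x - (-5)) = 0.
Roots r₁ = -7, r₂ = -5 (distinct).
General solution: h(n) = A·(-7)^n + B·(-5)^n.
From h(0) = 6: A + B = 6.
From h(1) = 2: -7A - 5B = 2.
Solving: A = -16, B = 22.
So h(n) = 22 \left(-5\right)^{n} - 16 \left(-7\right)^{n}.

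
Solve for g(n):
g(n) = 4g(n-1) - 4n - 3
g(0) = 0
First-order linear with linear forcing.
Homogeneous solution: g_h(n) = A·(4)^n.
Try particular g_p(n) = pn + q. Substituting:
  pn + q = 4(p(n-1) + q) - 4n - 3.
Matching the n-coefficient: p = 4p - 4 ⇒ p = \frac{4}{3}.
Matching constants: q = -4p + 4q - 3 ⇒ q = \frac{25}{9}.
General: g(n) = A·(4)^n + \frac{4 n}{3} + \frac{25}{9}.
Apply g(0) = 0: A + \frac{25}{9} = 0 ⇒ A = - \frac{25}{9}.
So g(n) = - \frac{25 \cdot 4^{n}}{9} + \frac{4 n}{3} + \frac{25}{9}.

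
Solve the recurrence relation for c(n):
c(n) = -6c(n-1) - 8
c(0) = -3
First-order linear non-homogeneous.
Homogeneous solution: c_h(n) = A·(-6)^n.
Try constant particular solution c_p = K: K = -6K - 8 ⇒ K = - \frac{8}{7}.
General: c(n) = A·(-6)^n - \frac{8}{7}.
Apply c(0) = -3: A - \frac{8}{7} = -3 ⇒ A = - \frac{13}{7}.
So c(n) = - \frac{13 \left(-6\right)^{n}}{7} - \frac{8}{7}.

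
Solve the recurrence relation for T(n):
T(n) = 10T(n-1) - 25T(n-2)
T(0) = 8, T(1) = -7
Characteristic equation: x² - 10x + 25 = 0, which is (x - (5))².
Repeated root r = 5.
General solution: T(n) = (A + Bn)·(5)^n.
From T(0) = 8: A = 8.
From T(1) = -7: (A + B)·(5) = -7 ⇒ B = - \frac{47}{5}.
So T(n) = \left(8 - \frac{47 n}{5}\right) \cdot (5)^n.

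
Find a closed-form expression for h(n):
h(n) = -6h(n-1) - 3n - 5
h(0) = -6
First-order linear with linear forcing.
Homogeneous solution: h_h(n) = A·(-6)^n.
Try particular h_p(n) = pn + q. Substituting:
  pn + q = -6(p(n-1) + q) - 3n - 5.
Matching the n-coefficient: p = -6p - 3 ⇒ p = - \frac{3}{7}.
Matching constants: q = 6p - 6q - 5 ⇒ q = - \frac{53}{49}.
General: h(n) = A·(-6)^n - \frac{3 n}{7} - \frac{53}{49}.
Apply h(0) = -6: A - \frac{53}{49} = -6 ⇒ A = - \frac{241}{49}.
So h(n) = - \frac{241 \left(-6\right)^{n}}{49} - \frac{3 n}{7} - \frac{53}{49}.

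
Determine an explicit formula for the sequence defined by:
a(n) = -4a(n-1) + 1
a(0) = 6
First-order linear non-homogeneous.
Homogeneous solution: a_h(n) = A·(-4)^n.
Try constant particular solution a_p = K: K = -4K + 1 ⇒ K = \frac{1}{5}.
General: a(n) = A·(-4)^n + \frac{1}{5}.
Apply a(0) = 6: A + \frac{1}{5} = 6 ⇒ A = \frac{29}{5}.
So a(n) = \frac{29 \left(-4\right)^{n}}{5} + \frac{1}{5}.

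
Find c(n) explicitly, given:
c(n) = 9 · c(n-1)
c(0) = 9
Pure geometric recurrence with ratio 9.
By induction c(n) = c(0) · (9)^n = 9 \cdot 9^{n}.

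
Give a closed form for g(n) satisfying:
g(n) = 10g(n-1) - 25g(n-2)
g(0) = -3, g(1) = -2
Characteristic equation: x² - 10x + 25 = 0, which is (x - (5))².
Repeated root r = 5.
General solution: g(n) = (A + Bn)·(5)^n.
From g(0) = -3: A = -3.
From g(1) = -2: (A + B)·(5) = -2 ⇒ B = \frac{13}{5}.
So g(n) = \left(\frac{13 n}{5} - 3\right) \cdot (5)^n.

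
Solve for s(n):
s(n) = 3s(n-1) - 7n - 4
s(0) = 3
First-order linear with linear forcing.
Homogeneous solution: s_h(n) = A·(3)^n.
Try particular s_p(n) = pn + q. Substituting:
  pn + q = 3(p(n-1) + q) - 7n - 4.
Matching the n-coefficient: p = 3p - 7 ⇒ p = \frac{7}{2}.
Matching constants: q = -3p + 3q - 4 ⇒ q = \frac{29}{4}.
General: s(n) = A·(3)^n + \frac{7 n}{2} + \frac{29}{4}.
Apply s(0) = 3: A + \frac{29}{4} = 3 ⇒ A = - \frac{17}{4}.
So s(n) = - \frac{17 \cdot 3^{n}}{4} + \frac{7 n}{2} + \frac{29}{4}.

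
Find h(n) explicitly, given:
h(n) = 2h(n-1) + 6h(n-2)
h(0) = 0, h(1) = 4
Characteristic equation: x² - 2x - 6 = 0.
Discriminant Δ = (2)² + 4·(6) = 28.
Roots r₁,₂ = (2 ± √28)/2, so r₁ = 1 + \sqrt{7}, r₂ = 1 - \sqrt{7}.
General solution: h(n) = A·r₁^n + B·r₂^n.
From the initial conditions, A + B = 0 and r₁A + r₂B = 4.
Since r₁ - r₂ = √28: A = (4 - (0)r₂)/√28 = \frac{2 \sqrt{7}}{7}, and B = 0 - A = - \frac{2 \sqrt{7}}{7}.
So h(n) = \left(\frac{2 \sqrt{7}}{7}\right)\left(1 + \sqrt{7}\right)^n + \left(- \frac{2 \sqrt{7}}{7}\right)\left(1 - \sqrt{7}\right)^n.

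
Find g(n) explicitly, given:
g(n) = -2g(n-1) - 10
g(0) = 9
First-order linear non-homogeneous.
Homogeneous solution: g_h(n) = A·(-2)^n.
Try constant particular solution g_p = K: K = -2K - 10 ⇒ K = - \frac{10}{3}.
General: g(n) = A·(-2)^n - \frac{10}{3}.
Apply g(0) = 9: A - \frac{10}{3} = 9 ⇒ A = \frac{37}{3}.
So g(n) = \frac{37 \left(-2\right)^{n}}{3} - \frac{10}{3}.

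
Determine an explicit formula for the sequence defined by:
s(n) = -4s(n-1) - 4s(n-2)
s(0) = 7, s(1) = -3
Characteristic equation: x² + 4x + 4 = 0, which is (x - (-2))².
Repeated root r = -2.
General solution: s(n) = (A + Bn)·(-2)^n.
From s(0) = 7: A = 7.
From s(1) = -3: (A + B)·(-2) = -3 ⇒ B = - \frac{11}{2}.
So s(n) = \left(7 - \frac{11 n}{2}\right) \cdot (-2)^n.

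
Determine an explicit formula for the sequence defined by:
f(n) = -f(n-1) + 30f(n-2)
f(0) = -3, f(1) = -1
Characteristic equation: x² + x - 30 = 0, which factors as (x - (-6))(x - (5)) = 0.
Roots r₁ = -6, r₂ = 5 (distinct).
General solution: f(n) = A·(-6)^n + B·(5)^n.
From f(0) = -3: A + B = -3.
From f(1) = -1: -6A + 5B = -1.
Solving: A = - \frac{14}{11}, B = - \frac{19}{11}.
So f(n) = - \frac{14 \left(-6\right)^{n}}{11} - \frac{19 \cdot 5^{n}}{11}.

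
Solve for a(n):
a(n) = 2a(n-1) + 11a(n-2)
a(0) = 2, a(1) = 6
Characteristic equation: x² - 2x - 11 = 0.
Discriminant Δ = (2)² + 4·(11) = 48.
Roots r₁,₂ = (2 ± √48)/2, so r₁ = 1 + 2 \sqrt{3}, r₂ = 1 - 2 \sqrt{3}.
General solution: a(n) = A·r₁^n + B·r₂^n.
From the initial conditions, A + B = 2 and r₁A + r₂B = 6.
Since r₁ - r₂ = √48: A = (6 - (2)r₂)/√48 = \frac{\sqrt{3}}{3} + 1, and B = 2 - A = 1 - \frac{\sqrt{3}}{3}.
So a(n) = \left(\frac{\sqrt{3}}{3} + 1\right)\left(1 + 2 \sqrt{3}\right)^n + \left(1 - \frac{\sqrt{3}}{3}\right)\left(1 - 2 \sqrt{3}\right)^n.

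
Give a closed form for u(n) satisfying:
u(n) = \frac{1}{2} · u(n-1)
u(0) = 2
Pure geometric recurrence with ratio \frac{1}{2}.
By induction u(n) = u(0) · (\frac{1}{2})^n = 2 \cdot 2^{- n}.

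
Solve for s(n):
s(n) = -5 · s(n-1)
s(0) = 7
Pure geometric recurrence with ratio -5.
By induction s(n) = s(0) · (-5)^n = 7 \left(-5\right)^{n}.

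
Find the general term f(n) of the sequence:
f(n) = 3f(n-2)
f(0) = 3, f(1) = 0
Characteristic equation: x² - 3 = 0.
Discriminant Δ = (0)² + 4·(3) = 12.
Roots r₁,₂ = (0 ± √12)/2, so r₁ = \sqrt{3}, r₂ = - \sqrt{3}.
General solution: f(n) = A·r₁^n + B·r₂^n.
From the initial conditions, A + B = 3 and r₁A + r₂B = 0.
Since r₁ - r₂ = √12: A = (0 - (3)r₂)/√12 = \frac{3}{2}, and B = 3 - A = \frac{3}{2}.
So f(n) = \left(\frac{3}{2}\right)\left(\sqrt{3}\right)^n + \left(\frac{3}{2}\right)\left(- \sqrt{3}\right)^n.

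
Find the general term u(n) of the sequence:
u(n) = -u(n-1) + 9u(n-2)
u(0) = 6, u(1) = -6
Characteristic equation: x² + x - 9 = 0.
Discriminant Δ = (-1)² + 4·(9) = 37.
Roots r₁,₂ = (-1 ± √37)/2, so r₁ = - \frac{1}{2} + \frac{\sqrt{37}}{2}, r₂ = - \frac{\sqrt{37}}{2} - \frac{1}{2}.
General solution: u(n) = A·r₁^n + B·r₂^n.
From the initial conditions, A + B = 6 and r₁A + r₂B = -6.
Since r₁ - r₂ = √37: A = (-6 - (6)r₂)/√37 = 3 - \frac{3 \sqrt{37}}{37}, and B = 6 - A = \frac{3 \sqrt{37}}{37} + 3.
So u(n) = \left(3 - \frac{3 \sqrt{37}}{37}\right)\left(- \frac{1}{2} + \frac{\sqrt{37}}{2}\right)^n + \left(\frac{3 \sqrt{37}}{37} + 3\right)\left(- \frac{\sqrt{37}}{2} - \frac{1}{2}\right)^n.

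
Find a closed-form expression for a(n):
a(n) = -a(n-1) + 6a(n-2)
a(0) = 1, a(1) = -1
Characteristic equation: x² + x - 6 = 0, which factors as (x - (2))(x - (-3)) = 0.
Roots r₁ = 2, r₂ = -3 (distinct).
General solution: a(n) = A·(2)^n + B·(-3)^n.
From a(0) = 1: A + B = 1.
From a(1) = -1: 2A - 3B = -1.
Solving: A = \frac{2}{5}, B = \frac{3}{5}.
So a(n) = \frac{3 \left(-3\right)^{n}}{5} + \frac{2 \cdot 2^{n}}{5}.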